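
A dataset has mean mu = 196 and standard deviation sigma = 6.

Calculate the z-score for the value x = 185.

-1.8333

Step 1: Recall the z-score formula: z = (x - mu) / sigma
Step 2: Substitute values: z = (185 - 196) / 6
Step 3: z = -11 / 6 = -1.8333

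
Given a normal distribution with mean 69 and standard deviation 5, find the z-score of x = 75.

1.2

Step 1: Recall the z-score formula: z = (x - mu) / sigma
Step 2: Substitute values: z = (75 - 69) / 5
Step 3: z = 6 / 5 = 1.2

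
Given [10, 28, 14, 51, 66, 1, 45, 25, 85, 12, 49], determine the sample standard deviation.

26.2924

Step 1: Compute the mean: 35.0909
Step 2: Sum of squared deviations from the mean: 6912.9091
Step 3: Sample variance = 6912.9091 / 10 = 691.2909
Step 4: Standard deviation = sqrt(691.2909) = 26.2924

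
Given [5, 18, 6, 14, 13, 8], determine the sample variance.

26.2667

Step 1: Compute the mean: (5 + 18 + 6 + 14 + 13 + 8) / 6 = 10.6667
Step 2: Compute squared deviations from the mean:
  (5 - 10.6667)^2 = 32.1111
  (18 - 10.6667)^2 = 53.7778
  (6 - 10.6667)^2 = 21.7778
  (14 - 10.6667)^2 = 11.1111
  (13 - 10.6667)^2 = 5.4444
  (8 - 10.6667)^2 = 7.1111
Step 3: Sum of squared deviations = 131.3333
Step 4: Sample variance = 131.3333 / 5 = 26.2667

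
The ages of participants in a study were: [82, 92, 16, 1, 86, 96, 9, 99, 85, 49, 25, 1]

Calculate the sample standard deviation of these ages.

40.3968

Step 1: Compute the mean: 53.4167
Step 2: Sum of squared deviations from the mean: 17950.9167
Step 3: Sample variance = 17950.9167 / 11 = 1631.9015
Step 4: Standard deviation = sqrt(1631.9015) = 40.3968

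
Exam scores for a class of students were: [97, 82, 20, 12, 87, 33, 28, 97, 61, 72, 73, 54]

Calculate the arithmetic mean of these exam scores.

59.6667

Step 1: Sum all values: 97 + 82 + 20 + 12 + 87 + 33 + 28 + 97 + 61 + 72 + 73 + 54 = 716
Step 2: Count the number of values: n = 12
Step 3: Mean = sum / n = 716 / 12 = 59.6667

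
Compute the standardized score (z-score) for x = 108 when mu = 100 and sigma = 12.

0.6667

Step 1: Recall the z-score formula: z = (x - mu) / sigma
Step 2: Substitute values: z = (108 - 100) / 12
Step 3: z = 8 / 12 = 0.6667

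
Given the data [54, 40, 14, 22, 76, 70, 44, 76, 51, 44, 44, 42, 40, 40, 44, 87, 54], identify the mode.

44

Step 1: Count the frequency of each value:
  14: appears 1 time(s)
  22: appears 1 time(s)
  40: appears 3 time(s)
  42: appears 1 time(s)
  44: appears 4 time(s)
  51: appears 1 time(s)
  54: appears 2 time(s)
  70: appears 1 time(s)
  76: appears 2 time(s)
  87: appears 1 time(s)
Step 2: The value 44 appears most frequently (4 times).
Step 3: Mode = 44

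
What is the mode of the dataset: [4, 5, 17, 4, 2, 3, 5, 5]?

5

Step 1: Count the frequency of each value:
  2: appears 1 time(s)
  3: appears 1 time(s)
  4: appears 2 time(s)
  5: appears 3 time(s)
  17: appears 1 time(s)
Step 2: The value 5 appears most frequently (3 times).
Step 3: Mode = 5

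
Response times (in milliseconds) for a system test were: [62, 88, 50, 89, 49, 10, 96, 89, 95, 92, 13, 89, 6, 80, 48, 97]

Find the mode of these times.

89

Step 1: Count the frequency of each value:
  6: appears 1 time(s)
  10: appears 1 time(s)
  13: appears 1 time(s)
  48: appears 1 time(s)
  49: appears 1 time(s)
  50: appears 1 time(s)
  62: appears 1 time(s)
  80: appears 1 time(s)
  88: appears 1 time(s)
  89: appears 3 time(s)
  92: appears 1 time(s)
  95: appears 1 time(s)
  96: appears 1 time(s)
  97: appears 1 time(s)
Step 2: The value 89 appears most frequently (3 times).
Step 3: Mode = 89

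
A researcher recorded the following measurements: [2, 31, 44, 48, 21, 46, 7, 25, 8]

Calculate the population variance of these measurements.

279.9506

Step 1: Compute the mean: (2 + 31 + 44 + 48 + 21 + 46 + 7 + 25 + 8) / 9 = 25.7778
Step 2: Compute squared deviations from the mean:
  (2 - 25.7778)^2 = 565.3827
  (31 - 25.7778)^2 = 27.2716
  (44 - 25.7778)^2 = 332.0494
  (48 - 25.7778)^2 = 493.8272
  (21 - 25.7778)^2 = 22.8272
  (46 - 25.7778)^2 = 408.9383
  (7 - 25.7778)^2 = 352.6049
  (25 - 25.7778)^2 = 0.6049
  (8 - 25.7778)^2 = 316.0494
Step 3: Sum of squared deviations = 2519.5556
Step 4: Population variance = 2519.5556 / 9 = 279.9506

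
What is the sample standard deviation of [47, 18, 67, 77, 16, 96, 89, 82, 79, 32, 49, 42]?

27.5708

Step 1: Compute the mean: 57.8333
Step 2: Sum of squared deviations from the mean: 8361.6667
Step 3: Sample variance = 8361.6667 / 11 = 760.1515
Step 4: Standard deviation = sqrt(760.1515) = 27.5708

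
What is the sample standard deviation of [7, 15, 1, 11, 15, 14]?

5.5767

Step 1: Compute the mean: 10.5
Step 2: Sum of squared deviations from the mean: 155.5
Step 3: Sample variance = 155.5 / 5 = 31.1
Step 4: Standard deviation = sqrt(31.1) = 5.5767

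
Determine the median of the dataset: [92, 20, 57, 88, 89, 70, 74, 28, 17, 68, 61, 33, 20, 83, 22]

61

Step 1: Sort the data in ascending order: [17, 20, 20, 22, 28, 33, 57, 61, 68, 70, 74, 83, 88, 89, 92]
Step 2: The number of values is n = 15.
Step 3: Since n is odd, the median is the middle value at position 8: 61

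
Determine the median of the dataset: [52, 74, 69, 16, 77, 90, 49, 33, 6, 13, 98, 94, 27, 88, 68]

68

Step 1: Sort the data in ascending order: [6, 13, 16, 27, 33, 49, 52, 68, 69, 74, 77, 88, 90, 94, 98]
Step 2: The number of values is n = 15.
Step 3: Since n is odd, the median is the middle value at position 8: 68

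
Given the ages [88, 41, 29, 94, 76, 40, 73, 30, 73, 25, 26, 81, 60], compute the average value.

56.6154

Step 1: Sum all values: 88 + 41 + 29 + 94 + 76 + 40 + 73 + 30 + 73 + 25 + 26 + 81 + 60 = 736
Step 2: Count the number of values: n = 13
Step 3: Mean = sum / n = 736 / 13 = 56.6154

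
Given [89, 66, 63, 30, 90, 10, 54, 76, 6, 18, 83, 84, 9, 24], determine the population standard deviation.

31.3958

Step 1: Compute the mean: 50.1429
Step 2: Sum of squared deviations from the mean: 13799.7143
Step 3: Population variance = 13799.7143 / 14 = 985.6939
Step 4: Standard deviation = sqrt(985.6939) = 31.3958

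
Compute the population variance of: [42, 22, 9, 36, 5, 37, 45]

222.2857

Step 1: Compute the mean: (42 + 22 + 9 + 36 + 5 + 37 + 45) / 7 = 28
Step 2: Compute squared deviations from the mean:
  (42 - 28)^2 = 196
  (22 - 28)^2 = 36
  (9 - 28)^2 = 361
  (36 - 28)^2 = 64
  (5 - 28)^2 = 529
  (37 - 28)^2 = 81
  (45 - 28)^2 = 289
Step 3: Sum of squared deviations = 1556
Step 4: Population variance = 1556 / 7 = 222.2857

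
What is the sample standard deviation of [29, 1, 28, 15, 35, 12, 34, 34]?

12.6152

Step 1: Compute the mean: 23.5
Step 2: Sum of squared deviations from the mean: 1114
Step 3: Sample variance = 1114 / 7 = 159.1429
Step 4: Standard deviation = sqrt(159.1429) = 12.6152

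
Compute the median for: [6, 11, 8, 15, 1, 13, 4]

8

Step 1: Sort the data in ascending order: [1, 4, 6, 8, 11, 13, 15]
Step 2: The number of values is n = 7.
Step 3: Since n is odd, the median is the middle value at position 4: 8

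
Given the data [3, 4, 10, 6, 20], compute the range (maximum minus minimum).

17

Step 1: Identify the maximum value: max = 20
Step 2: Identify the minimum value: min = 3
Step 3: Range = max - min = 20 - 3 = 17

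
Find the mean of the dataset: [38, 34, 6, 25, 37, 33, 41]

30.5714

Step 1: Sum all values: 38 + 34 + 6 + 25 + 37 + 33 + 41 = 214
Step 2: Count the number of values: n = 7
Step 3: Mean = sum / n = 214 / 7 = 30.5714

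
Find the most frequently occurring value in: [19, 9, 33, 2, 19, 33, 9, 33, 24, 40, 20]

33

Step 1: Count the frequency of each value:
  2: appears 1 time(s)
  9: appears 2 time(s)
  19: appears 2 time(s)
  20: appears 1 time(s)
  24: appears 1 time(s)
  33: appears 3 time(s)
  40: appears 1 time(s)
Step 2: The value 33 appears most frequently (3 times).
Step 3: Mode = 33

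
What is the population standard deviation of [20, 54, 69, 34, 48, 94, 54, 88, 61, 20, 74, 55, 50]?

21.7808

Step 1: Compute the mean: 55.4615
Step 2: Sum of squared deviations from the mean: 6167.2308
Step 3: Population variance = 6167.2308 / 13 = 474.4024
Step 4: Standard deviation = sqrt(474.4024) = 21.7808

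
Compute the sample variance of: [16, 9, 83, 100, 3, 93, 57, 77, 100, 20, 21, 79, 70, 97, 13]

1414.6952

Step 1: Compute the mean: (16 + 9 + 83 + 100 + 3 + 93 + 57 + 77 + 100 + 20 + 21 + 79 + 70 + 97 + 13) / 15 = 55.8667
Step 2: Compute squared deviations from the mean:
  (16 - 55.8667)^2 = 1589.3511
  (9 - 55.8667)^2 = 2196.4844
  (83 - 55.8667)^2 = 736.2178
  (100 - 55.8667)^2 = 1947.7511
  (3 - 55.8667)^2 = 2794.8844
  (93 - 55.8667)^2 = 1378.8844
  (57 - 55.8667)^2 = 1.2844
  (77 - 55.8667)^2 = 446.6178
  (100 - 55.8667)^2 = 1947.7511
  (20 - 55.8667)^2 = 1286.4178
  (21 - 55.8667)^2 = 1215.6844
  (79 - 55.8667)^2 = 535.1511
  (70 - 55.8667)^2 = 199.7511
  (97 - 55.8667)^2 = 1691.9511
  (13 - 55.8667)^2 = 1837.5511
Step 3: Sum of squared deviations = 19805.7333
Step 4: Sample variance = 19805.7333 / 14 = 1414.6952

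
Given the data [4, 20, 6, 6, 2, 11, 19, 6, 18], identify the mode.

6

Step 1: Count the frequency of each value:
  2: appears 1 time(s)
  4: appears 1 time(s)
  6: appears 3 time(s)
  11: appears 1 time(s)
  18: appears 1 time(s)
  19: appears 1 time(s)
  20: appears 1 time(s)
Step 2: The value 6 appears most frequently (3 times).
Step 3: Mode = 6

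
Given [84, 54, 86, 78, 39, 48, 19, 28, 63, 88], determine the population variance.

567.81

Step 1: Compute the mean: (84 + 54 + 86 + 78 + 39 + 48 + 19 + 28 + 63 + 88) / 10 = 58.7
Step 2: Compute squared deviations from the mean:
  (84 - 58.7)^2 = 640.09
  (54 - 58.7)^2 = 22.09
  (86 - 58.7)^2 = 745.29
  (78 - 58.7)^2 = 372.49
  (39 - 58.7)^2 = 388.09
  (48 - 58.7)^2 = 114.49
  (19 - 58.7)^2 = 1576.09
  (28 - 58.7)^2 = 942.49
  (63 - 58.7)^2 = 18.49
  (88 - 58.7)^2 = 858.49
Step 3: Sum of squared deviations = 5678.1
Step 4: Population variance = 5678.1 / 10 = 567.81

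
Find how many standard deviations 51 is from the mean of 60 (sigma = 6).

-1.5

Step 1: Recall the z-score formula: z = (x - mu) / sigma
Step 2: Substitute values: z = (51 - 60) / 6
Step 3: z = -9 / 6 = -1.5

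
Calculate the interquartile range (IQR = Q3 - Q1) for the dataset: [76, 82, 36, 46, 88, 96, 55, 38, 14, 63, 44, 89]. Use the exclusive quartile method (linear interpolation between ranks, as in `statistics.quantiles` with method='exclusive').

47

Step 1: Sort the data: [14, 36, 38, 44, 46, 55, 63, 76, 82, 88, 89, 96]
Step 2: n = 12
Step 3: Using the exclusive quartile method:
  Q1 = 39.5
  Q2 (median) = 59
  Q3 = 86.5
  IQR = Q3 - Q1 = 86.5 - 39.5 = 47
Step 4: IQR = 47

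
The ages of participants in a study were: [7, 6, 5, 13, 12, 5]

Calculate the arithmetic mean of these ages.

8

Step 1: Sum all values: 7 + 6 + 5 + 13 + 12 + 5 = 48
Step 2: Count the number of values: n = 6
Step 3: Mean = sum / n = 48 / 6 = 8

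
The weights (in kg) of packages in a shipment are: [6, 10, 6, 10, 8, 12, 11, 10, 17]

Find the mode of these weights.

10

Step 1: Count the frequency of each value:
  6: appears 2 time(s)
  8: appears 1 time(s)
  10: appears 3 time(s)
  11: appears 1 time(s)
  12: appears 1 time(s)
  17: appears 1 time(s)
Step 2: The value 10 appears most frequently (3 times).
Step 3: Mode = 10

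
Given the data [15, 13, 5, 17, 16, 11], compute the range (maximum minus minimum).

12

Step 1: Identify the maximum value: max = 17
Step 2: Identify the minimum value: min = 5
Step 3: Range = max - min = 17 - 5 = 12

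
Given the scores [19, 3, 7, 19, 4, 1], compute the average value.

8.8333

Step 1: Sum all values: 19 + 3 + 7 + 19 + 4 + 1 = 53
Step 2: Count the number of values: n = 6
Step 3: Mean = sum / n = 53 / 6 = 8.8333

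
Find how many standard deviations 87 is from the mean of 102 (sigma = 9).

-1.6667

Step 1: Recall the z-score formula: z = (x - mu) / sigma
Step 2: Substitute values: z = (87 - 102) / 9
Step 3: z = -15 / 9 = -1.6667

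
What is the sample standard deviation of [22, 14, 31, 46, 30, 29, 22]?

10.0451

Step 1: Compute the mean: 27.7143
Step 2: Sum of squared deviations from the mean: 605.4286
Step 3: Sample variance = 605.4286 / 6 = 100.9048
Step 4: Standard deviation = sqrt(100.9048) = 10.0451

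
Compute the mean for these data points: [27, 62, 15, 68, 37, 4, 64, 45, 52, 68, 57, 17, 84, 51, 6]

43.8

Step 1: Sum all values: 27 + 62 + 15 + 68 + 37 + 4 + 64 + 45 + 52 + 68 + 57 + 17 + 84 + 51 + 6 = 657
Step 2: Count the number of values: n = 15
Step 3: Mean = sum / n = 657 / 15 = 43.8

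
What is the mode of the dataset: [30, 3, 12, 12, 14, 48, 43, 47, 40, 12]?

12

Step 1: Count the frequency of each value:
  3: appears 1 time(s)
  12: appears 3 time(s)
  14: appears 1 time(s)
  30: appears 1 time(s)
  40: appears 1 time(s)
  43: appears 1 time(s)
  47: appears 1 time(s)
  48: appears 1 time(s)
Step 2: The value 12 appears most frequently (3 times).
Step 3: Mode = 12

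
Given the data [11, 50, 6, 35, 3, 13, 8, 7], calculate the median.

9.5

Step 1: Sort the data in ascending order: [3, 6, 7, 8, 11, 13, 35, 50]
Step 2: The number of values is n = 8.
Step 3: Since n is even, the median is the average of positions 4 and 5:
  Median = (8 + 11) / 2 = 9.5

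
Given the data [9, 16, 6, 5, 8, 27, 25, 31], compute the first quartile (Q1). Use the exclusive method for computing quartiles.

6.5

Step 1: Sort the data: [5, 6, 8, 9, 16, 25, 27, 31]
Step 2: n = 8
Step 3: Using the exclusive quartile method:
  Q1 = 6.5
  Q2 (median) = 12.5
  Q3 = 26.5
  IQR = Q3 - Q1 = 26.5 - 6.5 = 20
Step 4: Q1 = 6.5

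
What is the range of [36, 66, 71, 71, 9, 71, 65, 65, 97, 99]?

90

Step 1: Identify the maximum value: max = 99
Step 2: Identify the minimum value: min = 9
Step 3: Range = max - min = 99 - 9 = 90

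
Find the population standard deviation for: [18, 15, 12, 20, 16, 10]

3.3871

Step 1: Compute the mean: 15.1667
Step 2: Sum of squared deviations from the mean: 68.8333
Step 3: Population variance = 68.8333 / 6 = 11.4722
Step 4: Standard deviation = sqrt(11.4722) = 3.3871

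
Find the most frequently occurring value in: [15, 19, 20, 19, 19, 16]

19

Step 1: Count the frequency of each value:
  15: appears 1 time(s)
  16: appears 1 time(s)
  19: appears 3 time(s)
  20: appears 1 time(s)
Step 2: The value 19 appears most frequently (3 times).
Step 3: Mode = 19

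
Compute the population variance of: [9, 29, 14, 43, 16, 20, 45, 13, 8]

174.321

Step 1: Compute the mean: (9 + 29 + 14 + 43 + 16 + 20 + 45 + 13 + 8) / 9 = 21.8889
Step 2: Compute squared deviations from the mean:
  (9 - 21.8889)^2 = 166.1235
  (29 - 21.8889)^2 = 50.5679
  (14 - 21.8889)^2 = 62.2346
  (43 - 21.8889)^2 = 445.679
  (16 - 21.8889)^2 = 34.679
  (20 - 21.8889)^2 = 3.5679
  (45 - 21.8889)^2 = 534.1235
  (13 - 21.8889)^2 = 79.0123
  (8 - 21.8889)^2 = 192.9012
Step 3: Sum of squared deviations = 1568.8889
Step 4: Population variance = 1568.8889 / 9 = 174.321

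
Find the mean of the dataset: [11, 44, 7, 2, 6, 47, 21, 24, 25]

20.7778

Step 1: Sum all values: 11 + 44 + 7 + 2 + 6 + 47 + 21 + 24 + 25 = 187
Step 2: Count the number of values: n = 9
Step 3: Mean = sum / n = 187 / 9 = 20.7778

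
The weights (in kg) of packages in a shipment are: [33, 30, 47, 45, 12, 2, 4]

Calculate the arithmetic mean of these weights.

24.7143

Step 1: Sum all values: 33 + 30 + 47 + 45 + 12 + 2 + 4 = 173
Step 2: Count the number of values: n = 7
Step 3: Mean = sum / n = 173 / 7 = 24.7143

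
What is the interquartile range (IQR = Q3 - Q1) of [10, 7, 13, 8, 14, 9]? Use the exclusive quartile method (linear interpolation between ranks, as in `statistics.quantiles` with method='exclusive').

5.5

Step 1: Sort the data: [7, 8, 9, 10, 13, 14]
Step 2: n = 6
Step 3: Using the exclusive quartile method:
  Q1 = 7.75
  Q2 (median) = 9.5
  Q3 = 13.25
  IQR = Q3 - Q1 = 13.25 - 7.75 = 5.5
Step 4: IQR = 5.5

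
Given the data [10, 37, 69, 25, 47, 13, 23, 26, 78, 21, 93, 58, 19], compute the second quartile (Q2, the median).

26

Step 1: Sort the data: [10, 13, 19, 21, 23, 25, 26, 37, 47, 58, 69, 78, 93]
Step 2: n = 13
Step 3: Q2 is the median. Since n is odd, it is the middle value at position 7: 26
Step 4: Q2 = 26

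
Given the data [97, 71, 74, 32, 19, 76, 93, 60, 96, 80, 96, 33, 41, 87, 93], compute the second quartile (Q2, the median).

76

Step 1: Sort the data: [19, 32, 33, 41, 60, 71, 74, 76, 80, 87, 93, 93, 96, 96, 97]
Step 2: n = 15
Step 3: Q2 is the median. Since n is odd, it is the middle value at position 8: 76
Step 4: Q2 = 76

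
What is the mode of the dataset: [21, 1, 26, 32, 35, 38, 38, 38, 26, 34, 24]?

38

Step 1: Count the frequency of each value:
  1: appears 1 time(s)
  21: appears 1 time(s)
  24: appears 1 time(s)
  26: appears 2 time(s)
  32: appears 1 time(s)
  34: appears 1 time(s)
  35: appears 1 time(s)
  38: appears 3 time(s)
Step 2: The value 38 appears most frequently (3 times).
Step 3: Mode = 38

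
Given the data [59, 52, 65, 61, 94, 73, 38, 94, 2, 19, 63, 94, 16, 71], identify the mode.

94

Step 1: Count the frequency of each value:
  2: appears 1 time(s)
  16: appears 1 time(s)
  19: appears 1 time(s)
  38: appears 1 time(s)
  52: appears 1 time(s)
  59: appears 1 time(s)
  61: appears 1 time(s)
  63: appears 1 time(s)
  65: appears 1 time(s)
  71: appears 1 time(s)
  73: appears 1 time(s)
  94: appears 3 time(s)
Step 2: The value 94 appears most frequently (3 times).
Step 3: Mode = 94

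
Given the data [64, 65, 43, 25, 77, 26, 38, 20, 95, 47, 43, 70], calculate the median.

45

Step 1: Sort the data in ascending order: [20, 25, 26, 38, 43, 43, 47, 64, 65, 70, 77, 95]
Step 2: The number of values is n = 12.
Step 3: Since n is even, the median is the average of positions 6 and 7:
  Median = (43 + 47) / 2 = 45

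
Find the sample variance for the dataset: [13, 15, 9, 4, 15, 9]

18.5667

Step 1: Compute the mean: (13 + 15 + 9 + 4 + 15 + 9) / 6 = 10.8333
Step 2: Compute squared deviations from the mean:
  (13 - 10.8333)^2 = 4.6944
  (15 - 10.8333)^2 = 17.3611
  (9 - 10.8333)^2 = 3.3611
  (4 - 10.8333)^2 = 46.6944
  (15 - 10.8333)^2 = 17.3611
  (9 - 10.8333)^2 = 3.3611
Step 3: Sum of squared deviations = 92.8333
Step 4: Sample variance = 92.8333 / 5 = 18.5667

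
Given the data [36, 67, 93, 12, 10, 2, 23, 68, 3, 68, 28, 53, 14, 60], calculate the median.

32

Step 1: Sort the data in ascending order: [2, 3, 10, 12, 14, 23, 28, 36, 53, 60, 67, 68, 68, 93]
Step 2: The number of values is n = 14.
Step 3: Since n is even, the median is the average of positions 7 and 8:
  Median = (28 + 36) / 2 = 32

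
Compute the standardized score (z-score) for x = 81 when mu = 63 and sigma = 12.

1.5

Step 1: Recall the z-score formula: z = (x - mu) / sigma
Step 2: Substitute values: z = (81 - 63) / 12
Step 3: z = 18 / 12 = 1.5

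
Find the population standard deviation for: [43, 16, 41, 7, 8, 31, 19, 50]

15.5839

Step 1: Compute the mean: 26.875
Step 2: Sum of squared deviations from the mean: 1942.875
Step 3: Population variance = 1942.875 / 8 = 242.8594
Step 4: Standard deviation = sqrt(242.8594) = 15.5839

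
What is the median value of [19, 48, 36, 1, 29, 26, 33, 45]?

31

Step 1: Sort the data in ascending order: [1, 19, 26, 29, 33, 36, 45, 48]
Step 2: The number of values is n = 8.
Step 3: Since n is even, the median is the average of positions 4 and 5:
  Median = (29 + 33) / 2 = 31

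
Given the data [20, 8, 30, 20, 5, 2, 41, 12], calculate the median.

16

Step 1: Sort the data in ascending order: [2, 5, 8, 12, 20, 20, 30, 41]
Step 2: The number of values is n = 8.
Step 3: Since n is even, the median is the average of positions 4 and 5:
  Median = (12 + 20) / 2 = 16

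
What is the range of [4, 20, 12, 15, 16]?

16

Step 1: Identify the maximum value: max = 20
Step 2: Identify the minimum value: min = 4
Step 3: Range = max - min = 20 - 4 = 16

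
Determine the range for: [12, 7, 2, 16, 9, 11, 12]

14

Step 1: Identify the maximum value: max = 16
Step 2: Identify the minimum value: min = 2
Step 3: Range = max - min = 16 - 2 = 14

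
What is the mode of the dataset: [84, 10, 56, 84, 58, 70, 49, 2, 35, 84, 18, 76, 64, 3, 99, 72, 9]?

84

Step 1: Count the frequency of each value:
  2: appears 1 time(s)
  3: appears 1 time(s)
  9: appears 1 time(s)
  10: appears 1 time(s)
  18: appears 1 time(s)
  35: appears 1 time(s)
  49: appears 1 time(s)
  56: appears 1 time(s)
  58: appears 1 time(s)
  64: appears 1 time(s)
  70: appears 1 time(s)
  72: appears 1 time(s)
  76: appears 1 time(s)
  84: appears 3 time(s)
  99: appears 1 time(s)
Step 2: The value 84 appears most frequently (3 times).
Step 3: Mode = 84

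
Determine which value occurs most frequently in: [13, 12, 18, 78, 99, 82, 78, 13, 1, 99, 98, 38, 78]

78

Step 1: Count the frequency of each value:
  1: appears 1 time(s)
  12: appears 1 time(s)
  13: appears 2 time(s)
  18: appears 1 time(s)
  38: appears 1 time(s)
  78: appears 3 time(s)
  82: appears 1 time(s)
  98: appears 1 time(s)
  99: appears 2 time(s)
Step 2: The value 78 appears most frequently (3 times).
Step 3: Mode = 78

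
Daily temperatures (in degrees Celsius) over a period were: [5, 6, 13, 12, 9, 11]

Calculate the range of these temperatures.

8

Step 1: Identify the maximum value: max = 13
Step 2: Identify the minimum value: min = 5
Step 3: Range = max - min = 13 - 5 = 8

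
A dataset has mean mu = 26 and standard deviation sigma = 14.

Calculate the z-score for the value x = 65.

2.7857

Step 1: Recall the z-score formula: z = (x - mu) / sigma
Step 2: Substitute values: z = (65 - 26) / 14
Step 3: z = 39 / 14 = 2.7857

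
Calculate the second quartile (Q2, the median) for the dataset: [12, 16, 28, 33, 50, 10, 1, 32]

22

Step 1: Sort the data: [1, 10, 12, 16, 28, 32, 33, 50]
Step 2: n = 8
Step 3: Q2 is the median. Since n is even, it is the average of the values at positions 4 and 5:
  Q2 = (16 + 28) / 2 = 22
Step 4: Q2 = 22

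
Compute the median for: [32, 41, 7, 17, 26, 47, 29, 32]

30.5

Step 1: Sort the data in ascending order: [7, 17, 26, 29, 32, 32, 41, 47]
Step 2: The number of values is n = 8.
Step 3: Since n is even, the median is the average of positions 4 and 5:
  Median = (29 + 32) / 2 = 30.5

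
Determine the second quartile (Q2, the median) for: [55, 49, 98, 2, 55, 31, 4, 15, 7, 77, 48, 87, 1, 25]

39.5

Step 1: Sort the data: [1, 2, 4, 7, 15, 25, 31, 48, 49, 55, 55, 77, 87, 98]
Step 2: n = 14
Step 3: Q2 is the median. Since n is even, it is the average of the values at positions 7 and 8:
  Q2 = (31 + 48) / 2 = 39.5
Step 4: Q2 = 39.5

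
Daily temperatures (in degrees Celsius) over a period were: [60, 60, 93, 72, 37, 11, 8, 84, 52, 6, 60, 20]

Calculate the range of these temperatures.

87

Step 1: Identify the maximum value: max = 93
Step 2: Identify the minimum value: min = 6
Step 3: Range = max - min = 93 - 6 = 87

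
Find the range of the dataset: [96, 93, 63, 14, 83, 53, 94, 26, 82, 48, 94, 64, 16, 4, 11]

92

Step 1: Identify the maximum value: max = 96
Step 2: Identify the minimum value: min = 4
Step 3: Range = max - min = 96 - 4 = 92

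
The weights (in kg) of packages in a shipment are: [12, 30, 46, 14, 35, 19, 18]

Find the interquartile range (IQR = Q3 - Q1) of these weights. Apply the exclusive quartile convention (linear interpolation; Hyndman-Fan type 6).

21

Step 1: Sort the data: [12, 14, 18, 19, 30, 35, 46]
Step 2: n = 7
Step 3: Using the exclusive quartile method:
  Q1 = 14
  Q2 (median) = 19
  Q3 = 35
  IQR = Q3 - Q1 = 35 - 14 = 21
Step 4: IQR = 21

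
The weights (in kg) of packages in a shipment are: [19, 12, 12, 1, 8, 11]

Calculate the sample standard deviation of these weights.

5.8907

Step 1: Compute the mean: 10.5
Step 2: Sum of squared deviations from the mean: 173.5
Step 3: Sample variance = 173.5 / 5 = 34.7
Step 4: Standard deviation = sqrt(34.7) = 5.8907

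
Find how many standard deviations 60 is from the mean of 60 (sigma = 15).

0

Step 1: Recall the z-score formula: z = (x - mu) / sigma
Step 2: Substitute values: z = (60 - 60) / 15
Step 3: z = 0 / 15 = 0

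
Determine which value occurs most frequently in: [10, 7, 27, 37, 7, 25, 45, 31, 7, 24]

7

Step 1: Count the frequency of each value:
  7: appears 3 time(s)
  10: appears 1 time(s)
  24: appears 1 time(s)
  25: appears 1 time(s)
  27: appears 1 time(s)
  31: appears 1 time(s)
  37: appears 1 time(s)
  45: appears 1 time(s)
Step 2: The value 7 appears most frequently (3 times).
Step 3: Mode = 7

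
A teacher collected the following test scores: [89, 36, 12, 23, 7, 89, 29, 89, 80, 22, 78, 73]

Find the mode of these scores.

89

Step 1: Count the frequency of each value:
  7: appears 1 time(s)
  12: appears 1 time(s)
  22: appears 1 time(s)
  23: appears 1 time(s)
  29: appears 1 time(s)
  36: appears 1 time(s)
  73: appears 1 time(s)
  78: appears 1 time(s)
  80: appears 1 time(s)
  89: appears 3 time(s)
Step 2: The value 89 appears most frequently (3 times).
Step 3: Mode = 89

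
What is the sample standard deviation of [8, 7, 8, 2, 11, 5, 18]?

5.0615

Step 1: Compute the mean: 8.4286
Step 2: Sum of squared deviations from the mean: 153.7143
Step 3: Sample variance = 153.7143 / 6 = 25.619
Step 4: Standard deviation = sqrt(25.619) = 5.0615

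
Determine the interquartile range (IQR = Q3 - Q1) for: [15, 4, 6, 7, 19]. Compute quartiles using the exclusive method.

12

Step 1: Sort the data: [4, 6, 7, 15, 19]
Step 2: n = 5
Step 3: Using the exclusive quartile method:
  Q1 = 5
  Q2 (median) = 7
  Q3 = 17
  IQR = Q3 - Q1 = 17 - 5 = 12
Step 4: IQR = 12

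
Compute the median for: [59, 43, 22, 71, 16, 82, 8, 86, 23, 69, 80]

59

Step 1: Sort the data in ascending order: [8, 16, 22, 23, 43, 59, 69, 71, 80, 82, 86]
Step 2: The number of values is n = 11.
Step 3: Since n is odd, the median is the middle value at position 6: 59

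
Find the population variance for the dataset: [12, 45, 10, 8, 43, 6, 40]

282.2449

Step 1: Compute the mean: (12 + 45 + 10 + 8 + 43 + 6 + 40) / 7 = 23.4286
Step 2: Compute squared deviations from the mean:
  (12 - 23.4286)^2 = 130.6122
  (45 - 23.4286)^2 = 465.3265
  (10 - 23.4286)^2 = 180.3265
  (8 - 23.4286)^2 = 238.0408
  (43 - 23.4286)^2 = 383.0408
  (6 - 23.4286)^2 = 303.7551
  (40 - 23.4286)^2 = 274.6122
Step 3: Sum of squared deviations = 1975.7143
Step 4: Population variance = 1975.7143 / 7 = 282.2449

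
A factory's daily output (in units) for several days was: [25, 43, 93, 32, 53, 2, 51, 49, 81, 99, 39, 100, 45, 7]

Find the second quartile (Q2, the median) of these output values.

47

Step 1: Sort the data: [2, 7, 25, 32, 39, 43, 45, 49, 51, 53, 81, 93, 99, 100]
Step 2: n = 14
Step 3: Q2 is the median. Since n is even, it is the average of the values at positions 7 and 8:
  Q2 = (45 + 49) / 2 = 47
Step 4: Q2 = 47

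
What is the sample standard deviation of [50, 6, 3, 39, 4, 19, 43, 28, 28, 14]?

16.9325

Step 1: Compute the mean: 23.4
Step 2: Sum of squared deviations from the mean: 2580.4
Step 3: Sample variance = 2580.4 / 9 = 286.7111
Step 4: Standard deviation = sqrt(286.7111) = 16.9325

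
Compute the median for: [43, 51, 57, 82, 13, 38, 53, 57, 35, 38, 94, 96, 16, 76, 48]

51

Step 1: Sort the data in ascending order: [13, 16, 35, 38, 38, 43, 48, 51, 53, 57, 57, 76, 82, 94, 96]
Step 2: The number of values is n = 15.
Step 3: Since n is odd, the median is the middle value at position 8: 51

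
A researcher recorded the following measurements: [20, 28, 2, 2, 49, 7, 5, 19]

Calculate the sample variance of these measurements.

264.2857

Step 1: Compute the mean: (20 + 28 + 2 + 2 + 49 + 7 + 5 + 19) / 8 = 16.5
Step 2: Compute squared deviations from the mean:
  (20 - 16.5)^2 = 12.25
  (28 - 16.5)^2 = 132.25
  (2 - 16.5)^2 = 210.25
  (2 - 16.5)^2 = 210.25
  (49 - 16.5)^2 = 1056.25
  (7 - 16.5)^2 = 90.25
  (5 - 16.5)^2 = 132.25
  (19 - 16.5)^2 = 6.25
Step 3: Sum of squared deviations = 1850
Step 4: Sample variance = 1850 / 7 = 264.2857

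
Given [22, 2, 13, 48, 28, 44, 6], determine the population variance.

274.4898

Step 1: Compute the mean: (22 + 2 + 13 + 48 + 28 + 44 + 6) / 7 = 23.2857
Step 2: Compute squared deviations from the mean:
  (22 - 23.2857)^2 = 1.6531
  (2 - 23.2857)^2 = 453.0816
  (13 - 23.2857)^2 = 105.7959
  (48 - 23.2857)^2 = 610.7959
  (28 - 23.2857)^2 = 22.2245
  (44 - 23.2857)^2 = 429.0816
  (6 - 23.2857)^2 = 298.7959
Step 3: Sum of squared deviations = 1921.4286
Step 4: Population variance = 1921.4286 / 7 = 274.4898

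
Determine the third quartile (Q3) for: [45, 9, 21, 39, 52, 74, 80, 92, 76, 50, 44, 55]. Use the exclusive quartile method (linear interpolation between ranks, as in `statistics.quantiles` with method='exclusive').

75.5

Step 1: Sort the data: [9, 21, 39, 44, 45, 50, 52, 55, 74, 76, 80, 92]
Step 2: n = 12
Step 3: Using the exclusive quartile method:
  Q1 = 40.25
  Q2 (median) = 51
  Q3 = 75.5
  IQR = Q3 - Q1 = 75.5 - 40.25 = 35.25
Step 4: Q3 = 75.5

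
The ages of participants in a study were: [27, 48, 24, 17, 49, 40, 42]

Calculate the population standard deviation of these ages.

11.6339

Step 1: Compute the mean: 35.2857
Step 2: Sum of squared deviations from the mean: 947.4286
Step 3: Population variance = 947.4286 / 7 = 135.3469
Step 4: Standard deviation = sqrt(135.3469) = 11.6339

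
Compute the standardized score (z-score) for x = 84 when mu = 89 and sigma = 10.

-0.5

Step 1: Recall the z-score formula: z = (x - mu) / sigma
Step 2: Substitute values: z = (84 - 89) / 10
Step 3: z = -5 / 10 = -0.5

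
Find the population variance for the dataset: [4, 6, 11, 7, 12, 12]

9.8889

Step 1: Compute the mean: (4 + 6 + 11 + 7 + 12 + 12) / 6 = 8.6667
Step 2: Compute squared deviations from the mean:
  (4 - 8.6667)^2 = 21.7778
  (6 - 8.6667)^2 = 7.1111
  (11 - 8.6667)^2 = 5.4444
  (7 - 8.6667)^2 = 2.7778
  (12 - 8.6667)^2 = 11.1111
  (12 - 8.6667)^2 = 11.1111
Step 3: Sum of squared deviations = 59.3333
Step 4: Population variance = 59.3333 / 6 = 9.8889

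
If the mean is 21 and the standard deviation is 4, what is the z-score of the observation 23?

0.5

Step 1: Recall the z-score formula: z = (x - mu) / sigma
Step 2: Substitute values: z = (23 - 21) / 4
Step 3: z = 2 / 4 = 0.5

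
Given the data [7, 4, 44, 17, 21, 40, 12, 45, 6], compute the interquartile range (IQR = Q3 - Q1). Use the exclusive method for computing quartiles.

35.5

Step 1: Sort the data: [4, 6, 7, 12, 17, 21, 40, 44, 45]
Step 2: n = 9
Step 3: Using the exclusive quartile method:
  Q1 = 6.5
  Q2 (median) = 17
  Q3 = 42
  IQR = Q3 - Q1 = 42 - 6.5 = 35.5
Step 4: IQR = 35.5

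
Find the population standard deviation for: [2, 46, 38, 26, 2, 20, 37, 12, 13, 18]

14.3889

Step 1: Compute the mean: 21.4
Step 2: Sum of squared deviations from the mean: 2070.4
Step 3: Population variance = 2070.4 / 10 = 207.04
Step 4: Standard deviation = sqrt(207.04) = 14.3889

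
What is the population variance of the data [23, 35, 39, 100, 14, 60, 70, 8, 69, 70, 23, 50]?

708.1875

Step 1: Compute the mean: (23 + 35 + 39 + 100 + 14 + 60 + 70 + 8 + 69 + 70 + 23 + 50) / 12 = 46.75
Step 2: Compute squared deviations from the mean:
  (23 - 46.75)^2 = 564.0625
  (35 - 46.75)^2 = 138.0625
  (39 - 46.75)^2 = 60.0625
  (100 - 46.75)^2 = 2835.5625
  (14 - 46.75)^2 = 1072.5625
  (60 - 46.75)^2 = 175.5625
  (70 - 46.75)^2 = 540.5625
  (8 - 46.75)^2 = 1501.5625
  (69 - 46.75)^2 = 495.0625
  (70 - 46.75)^2 = 540.5625
  (23 - 46.75)^2 = 564.0625
  (50 - 46.75)^2 = 10.5625
Step 3: Sum of squared deviations = 8498.25
Step 4: Population variance = 8498.25 / 12 = 708.1875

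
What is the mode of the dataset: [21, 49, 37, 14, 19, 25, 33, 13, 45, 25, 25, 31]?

25

Step 1: Count the frequency of each value:
  13: appears 1 time(s)
  14: appears 1 time(s)
  19: appears 1 time(s)
  21: appears 1 time(s)
  25: appears 3 time(s)
  31: appears 1 time(s)
  33: appears 1 time(s)
  37: appears 1 time(s)
  45: appears 1 time(s)
  49: appears 1 time(s)
Step 2: The value 25 appears most frequently (3 times).
Step 3: Mode = 25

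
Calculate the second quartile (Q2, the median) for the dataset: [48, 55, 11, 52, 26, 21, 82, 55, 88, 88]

53.5

Step 1: Sort the data: [11, 21, 26, 48, 52, 55, 55, 82, 88, 88]
Step 2: n = 10
Step 3: Q2 is the median. Since n is even, it is the average of the values at positions 5 and 6:
  Q2 = (52 + 55) / 2 = 53.5
Step 4: Q2 = 53.5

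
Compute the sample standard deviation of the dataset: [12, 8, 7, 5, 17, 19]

5.6804

Step 1: Compute the mean: 11.3333
Step 2: Sum of squared deviations from the mean: 161.3333
Step 3: Sample variance = 161.3333 / 5 = 32.2667
Step 4: Standard deviation = sqrt(32.2667) = 5.6804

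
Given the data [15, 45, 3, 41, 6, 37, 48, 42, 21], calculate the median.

37

Step 1: Sort the data in ascending order: [3, 6, 15, 21, 37, 41, 42, 45, 48]
Step 2: The number of values is n = 9.
Step 3: Since n is odd, the median is the middle value at position 5: 37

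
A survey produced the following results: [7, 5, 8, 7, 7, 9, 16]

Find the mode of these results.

7

Step 1: Count the frequency of each value:
  5: appears 1 time(s)
  7: appears 3 time(s)
  8: appears 1 time(s)
  9: appears 1 time(s)
  16: appears 1 time(s)
Step 2: The value 7 appears most frequently (3 times).
Step 3: Mode = 7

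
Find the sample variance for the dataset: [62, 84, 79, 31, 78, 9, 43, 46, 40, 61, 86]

611.6182

Step 1: Compute the mean: (62 + 84 + 79 + 31 + 78 + 9 + 43 + 46 + 40 + 61 + 86) / 11 = 56.2727
Step 2: Compute squared deviations from the mean:
  (62 - 56.2727)^2 = 32.8017
  (84 - 56.2727)^2 = 768.8017
  (79 - 56.2727)^2 = 516.5289
  (31 - 56.2727)^2 = 638.7107
  (78 - 56.2727)^2 = 472.0744
  (9 - 56.2727)^2 = 2234.7107
  (43 - 56.2727)^2 = 176.1653
  (46 - 56.2727)^2 = 105.5289
  (40 - 56.2727)^2 = 264.8017
  (61 - 56.2727)^2 = 22.3471
  (86 - 56.2727)^2 = 883.7107
Step 3: Sum of squared deviations = 6116.1818
Step 4: Sample variance = 6116.1818 / 10 = 611.6182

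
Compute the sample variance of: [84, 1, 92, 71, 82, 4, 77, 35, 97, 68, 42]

1148.8545

Step 1: Compute the mean: (84 + 1 + 92 + 71 + 82 + 4 + 77 + 35 + 97 + 68 + 42) / 11 = 59.3636
Step 2: Compute squared deviations from the mean:
  (84 - 59.3636)^2 = 606.9504
  (1 - 59.3636)^2 = 3406.314
  (92 - 59.3636)^2 = 1065.1322
  (71 - 59.3636)^2 = 135.405
  (82 - 59.3636)^2 = 512.405
  (4 - 59.3636)^2 = 3065.1322
  (77 - 59.3636)^2 = 311.0413
  (35 - 59.3636)^2 = 593.5868
  (97 - 59.3636)^2 = 1416.4959
  (68 - 59.3636)^2 = 74.5868
  (42 - 59.3636)^2 = 301.4959
Step 3: Sum of squared deviations = 11488.5455
Step 4: Sample variance = 11488.5455 / 10 = 1148.8545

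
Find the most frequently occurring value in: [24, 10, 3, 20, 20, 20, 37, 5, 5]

20

Step 1: Count the frequency of each value:
  3: appears 1 time(s)
  5: appears 2 time(s)
  10: appears 1 time(s)
  20: appears 3 time(s)
  24: appears 1 time(s)
  37: appears 1 time(s)
Step 2: The value 20 appears most frequently (3 times).
Step 3: Mode = 20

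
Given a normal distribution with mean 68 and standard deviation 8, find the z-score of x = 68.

0

Step 1: Recall the z-score formula: z = (x - mu) / sigma
Step 2: Substitute values: z = (68 - 68) / 8
Step 3: z = 0 / 8 = 0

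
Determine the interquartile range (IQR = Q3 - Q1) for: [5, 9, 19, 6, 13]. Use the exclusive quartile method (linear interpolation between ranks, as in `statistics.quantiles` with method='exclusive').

10.5

Step 1: Sort the data: [5, 6, 9, 13, 19]
Step 2: n = 5
Step 3: Using the exclusive quartile method:
  Q1 = 5.5
  Q2 (median) = 9
  Q3 = 16
  IQR = Q3 - Q1 = 16 - 5.5 = 10.5
Step 4: IQR = 10.5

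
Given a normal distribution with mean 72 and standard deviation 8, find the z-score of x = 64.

-1

Step 1: Recall the z-score formula: z = (x - mu) / sigma
Step 2: Substitute values: z = (64 - 72) / 8
Step 3: z = -8 / 8 = -1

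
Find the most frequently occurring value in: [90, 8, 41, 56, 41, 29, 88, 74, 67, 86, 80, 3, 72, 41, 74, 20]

41

Step 1: Count the frequency of each value:
  3: appears 1 time(s)
  8: appears 1 time(s)
  20: appears 1 time(s)
  29: appears 1 time(s)
  41: appears 3 time(s)
  56: appears 1 time(s)
  67: appears 1 time(s)
  72: appears 1 time(s)
  74: appears 2 time(s)
  80: appears 1 time(s)
  86: appears 1 time(s)
  88: appears 1 time(s)
  90: appears 1 time(s)
Step 2: The value 41 appears most frequently (3 times).
Step 3: Mode = 41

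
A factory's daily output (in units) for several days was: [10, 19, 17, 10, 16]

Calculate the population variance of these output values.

13.84

Step 1: Compute the mean: (10 + 19 + 17 + 10 + 16) / 5 = 14.4
Step 2: Compute squared deviations from the mean:
  (10 - 14.4)^2 = 19.36
  (19 - 14.4)^2 = 21.16
  (17 - 14.4)^2 = 6.76
  (10 - 14.4)^2 = 19.36
  (16 - 14.4)^2 = 2.56
Step 3: Sum of squared deviations = 69.2
Step 4: Population variance = 69.2 / 5 = 13.84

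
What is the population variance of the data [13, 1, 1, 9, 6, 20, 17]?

47.9592

Step 1: Compute the mean: (13 + 1 + 1 + 9 + 6 + 20 + 17) / 7 = 9.5714
Step 2: Compute squared deviations from the mean:
  (13 - 9.5714)^2 = 11.7551
  (1 - 9.5714)^2 = 73.4694
  (1 - 9.5714)^2 = 73.4694
  (9 - 9.5714)^2 = 0.3265
  (6 - 9.5714)^2 = 12.7551
  (20 - 9.5714)^2 = 108.7551
  (17 - 9.5714)^2 = 55.1837
Step 3: Sum of squared deviations = 335.7143
Step 4: Population variance = 335.7143 / 7 = 47.9592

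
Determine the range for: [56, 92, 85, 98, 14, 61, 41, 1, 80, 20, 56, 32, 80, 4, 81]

97

Step 1: Identify the maximum value: max = 98
Step 2: Identify the minimum value: min = 1
Step 3: Range = max - min = 98 - 1 = 97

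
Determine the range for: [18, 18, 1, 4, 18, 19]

18

Step 1: Identify the maximum value: max = 19
Step 2: Identify the minimum value: min = 1
Step 3: Range = max - min = 19 - 1 = 18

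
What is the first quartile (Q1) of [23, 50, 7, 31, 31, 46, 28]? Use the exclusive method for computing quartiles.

23

Step 1: Sort the data: [7, 23, 28, 31, 31, 46, 50]
Step 2: n = 7
Step 3: Using the exclusive quartile method:
  Q1 = 23
  Q2 (median) = 31
  Q3 = 46
  IQR = Q3 - Q1 = 46 - 23 = 23
Step 4: Q1 = 23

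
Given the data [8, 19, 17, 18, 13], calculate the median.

17

Step 1: Sort the data in ascending order: [8, 13, 17, 18, 19]
Step 2: The number of values is n = 5.
Step 3: Since n is odd, the median is the middle value at position 3: 17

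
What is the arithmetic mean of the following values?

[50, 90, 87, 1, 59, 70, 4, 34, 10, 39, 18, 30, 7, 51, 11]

37.4

Step 1: Sum all values: 50 + 90 + 87 + 1 + 59 + 70 + 4 + 34 + 10 + 39 + 18 + 30 + 7 + 51 + 11 = 561
Step 2: Count the number of values: n = 15
Step 3: Mean = sum / n = 561 / 15 = 37.4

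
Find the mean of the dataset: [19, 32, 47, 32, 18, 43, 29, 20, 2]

26.8889

Step 1: Sum all values: 19 + 32 + 47 + 32 + 18 + 43 + 29 + 20 + 2 = 242
Step 2: Count the number of values: n = 9
Step 3: Mean = sum / n = 242 / 9 = 26.8889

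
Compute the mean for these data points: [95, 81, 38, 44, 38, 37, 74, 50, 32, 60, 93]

58.3636

Step 1: Sum all values: 95 + 81 + 38 + 44 + 38 + 37 + 74 + 50 + 32 + 60 + 93 = 642
Step 2: Count the number of values: n = 11
Step 3: Mean = sum / n = 642 / 11 = 58.3636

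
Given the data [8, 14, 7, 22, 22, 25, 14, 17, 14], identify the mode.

14

Step 1: Count the frequency of each value:
  7: appears 1 time(s)
  8: appears 1 time(s)
  14: appears 3 time(s)
  17: appears 1 time(s)
  22: appears 2 time(s)
  25: appears 1 time(s)
Step 2: The value 14 appears most frequently (3 times).
Step 3: Mode = 14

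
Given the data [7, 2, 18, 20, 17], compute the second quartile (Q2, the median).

17

Step 1: Sort the data: [2, 7, 17, 18, 20]
Step 2: n = 5
Step 3: Q2 is the median. Since n is odd, it is the middle value at position 3: 17
Step 4: Q2 = 17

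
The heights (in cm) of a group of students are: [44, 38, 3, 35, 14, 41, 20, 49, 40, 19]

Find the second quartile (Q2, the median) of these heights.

36.5

Step 1: Sort the data: [3, 14, 19, 20, 35, 38, 40, 41, 44, 49]
Step 2: n = 10
Step 3: Q2 is the median. Since n is even, it is the average of the values at positions 5 and 6:
  Q2 = (35 + 38) / 2 = 36.5
Step 4: Q2 = 36.5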